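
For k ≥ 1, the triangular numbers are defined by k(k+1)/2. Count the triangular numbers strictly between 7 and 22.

3

The n-th triangular number is n(n+1)/2.
Smallest index with value > 7: n = 4 (giving 10).
Largest index with value < 22: n = 6 (giving 21).
Indices 4 through 6: 3 terms.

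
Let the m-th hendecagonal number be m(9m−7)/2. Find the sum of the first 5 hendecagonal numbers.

Σ i(9i−7)/2 = (9Σi² − 7Σi) / 2 over i = 1..5.
Σi = 15 and Σi² = 55.
(9·55 − 7·15) / 2 = 390/2 = 195.

195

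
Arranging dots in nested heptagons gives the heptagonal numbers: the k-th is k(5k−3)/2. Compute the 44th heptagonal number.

4774

44·(5·44 − 3)/2 = 44·217/2 = 4774.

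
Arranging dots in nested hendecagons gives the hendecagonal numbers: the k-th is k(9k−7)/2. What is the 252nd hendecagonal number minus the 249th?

252·(9·252 − 7)/2 = 284886 and 249·(9·249 − 7)/2 = 278133.
Difference: 284886 − 278133 = 6753.

6753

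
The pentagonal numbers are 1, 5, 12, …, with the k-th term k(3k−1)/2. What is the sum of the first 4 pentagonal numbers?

Σ i(3i−1)/2 = (3Σi² − Σi) / 2 over i = 1..4.
Σi = 10 and Σi² = 30.
(3·30 − 1·10) / 2 = 80/2 = 40.

40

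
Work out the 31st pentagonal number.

The 31st pentagonal number is n(3n−1)/2 with n = 31.
31·(3·31 − 1)/2 = 31·92/2 = 31·46 = 1426.

1426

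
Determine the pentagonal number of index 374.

209627

The 374th pentagonal number is n(3n−1)/2 with n = 374.
374·(3·374 − 1)/2 = 374·1121/2 = 209627.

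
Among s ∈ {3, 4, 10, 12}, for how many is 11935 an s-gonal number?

s = 3: P(3, 154) = 11935. ✓
s = 4: P(4, 109) = 11881 and P(4, 110) = 12100; 11935 is not s-gonal.
s = 10: P(10, 55) = 11935. ✓
s = 12: P(12, 49) = 11809 and P(12, 50) = 12300; 11935 is not s-gonal.
Hits: s ∈ {3, 10} → 2.

2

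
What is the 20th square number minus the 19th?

n² − (n−1)² = 2n − 1, so 20² − 19² = 2·20 − 1 = 39.

39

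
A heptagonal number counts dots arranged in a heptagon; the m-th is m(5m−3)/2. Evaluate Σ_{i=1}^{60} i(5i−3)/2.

Σ i(5i−3)/2 = (5Σi² − 3Σi) / 2 over i = 1..60.
Σi = 1830 and Σi² = 73810.
(5·73810 − 3·1830) / 2 = 363560/2 = 181780.

181780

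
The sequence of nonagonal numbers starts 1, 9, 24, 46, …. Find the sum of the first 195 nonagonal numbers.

8669570

Σ i(7i−5)/2 = (7Σi² − 5Σi) / 2 over i = 1..195.
Σi = 19110 and Σi² = 2490670.
(7·2490670 − 5·19110) / 2 = 17339140/2 = 8669570.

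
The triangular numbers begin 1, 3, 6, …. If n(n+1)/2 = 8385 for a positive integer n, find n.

Set n(n+1)/2 = 8385, giving n² + n − 16770 = 0.
So n = (-1 + 259) / 2 = 258/2 = 129.
Check: 129·130/2 = 8385. ✓

129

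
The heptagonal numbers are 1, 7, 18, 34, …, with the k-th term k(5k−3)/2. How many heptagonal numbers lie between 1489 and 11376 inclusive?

43

The n-th heptagonal number is n(5n−3)/2.
Smallest index with value ≥ 1489: n = 25 (giving 1525).
Largest index with value ≤ 11376: n = 67 (giving 11122).
Indices 25 through 67: 43 terms.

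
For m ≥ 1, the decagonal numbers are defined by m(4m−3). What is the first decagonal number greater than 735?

Solve n(4n−3) > 735 for integer n.
The largest n with value ≤ 735 is 13 (since 637 ≤ 735 < 742), so the first above is n = 14, value 742.

742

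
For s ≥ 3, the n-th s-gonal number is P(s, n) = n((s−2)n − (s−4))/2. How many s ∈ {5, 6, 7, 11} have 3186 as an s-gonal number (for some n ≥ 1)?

2

s = 5: P(5, 46) = 3151 and P(5, 47) = 3290; 3186 is not s-gonal.
s = 6: P(6, 40) = 3160 and P(6, 41) = 3321; 3186 is not s-gonal.
s = 7: P(7, 36) = 3186. ✓
s = 11: P(11, 27) = 3186. ✓
Hits: s ∈ {7, 11} → 2.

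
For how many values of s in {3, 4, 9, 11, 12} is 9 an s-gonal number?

2

s = 3: P(3, 3) = 6 and P(3, 4) = 10; 9 is not s-gonal.
s = 4: P(4, 3) = 9. ✓
s = 9: P(9, 2) = 9. ✓
s = 11: P(11, 1) = 1 and P(11, 2) = 11; 9 is not s-gonal.
s = 12: P(12, 1) = 1 and P(12, 2) = 12; 9 is not s-gonal.
Hits: s ∈ {4, 9} → 2.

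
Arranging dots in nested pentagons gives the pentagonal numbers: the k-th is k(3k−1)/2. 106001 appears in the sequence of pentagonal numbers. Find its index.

266

Set n(3n−1)/2 = 106001, giving 3n² − n − 212002 = 0.
The discriminant is 1 + 24·106001 = 2544025, and √2544025 = 1595.
So n = (1 + 1595) / 6 = 1596/6 = 266.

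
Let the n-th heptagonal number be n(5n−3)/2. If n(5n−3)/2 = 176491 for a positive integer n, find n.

Set n(5n−3)/2 = 176491, giving 5n² − 3n − 352982 = 0.
The discriminant is 9 + 40·176491 = 7059649, and √7059649 = 2657.
So n = (3 + 2657) / 10 = 2660/10 = 266.
Check: 266·(5·266 − 3)/2 = 176491. ✓

266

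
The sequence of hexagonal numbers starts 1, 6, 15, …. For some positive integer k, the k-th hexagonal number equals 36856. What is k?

Set n(2n−1) = 36856, giving 2n² − n − 36856 = 0.
The discriminant is 1 + 8·36856 = 294849, and √294849 = 543.
So n = (1 + 543) / 4 = 544/4 = 136.
Check: 136·(2·136 − 1) = 36856. ✓

136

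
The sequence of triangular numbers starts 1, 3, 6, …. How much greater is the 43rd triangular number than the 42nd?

Consecutive triangular numbers differ by n: T_{43} − T_{42} = 43.

43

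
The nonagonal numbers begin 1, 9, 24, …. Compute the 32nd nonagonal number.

The 32nd nonagonal number is n(7n−5)/2 with n = 32.
32·(7·32 − 5)/2 = 32·219/2 = 3504.

3504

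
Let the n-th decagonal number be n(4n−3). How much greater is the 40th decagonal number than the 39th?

Consecutive decagonal numbers differ by 8n − 7: here 8·40 − 7 = 313.

313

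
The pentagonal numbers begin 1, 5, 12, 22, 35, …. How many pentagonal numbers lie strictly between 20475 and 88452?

The n-th pentagonal number is n(3n−1)/2.
Smallest index with value > 20475: n = 118 (giving 20827).
Largest index with value < 88452: n = 242 (giving 87725).
Indices 118 through 242: 125 terms.

125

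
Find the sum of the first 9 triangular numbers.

Σ i(i+1)/2 = (Σi² + Σi) / 2 over i = 1..9.
Σi = 45 and Σi² = 285.
(1·285 + 1·45) / 2 = 330/2 = 165.

165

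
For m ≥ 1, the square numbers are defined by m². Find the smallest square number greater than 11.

Solve n² > 11 for integer n.
The largest n with value ≤ 11 is 3 (since 9 ≤ 11 < 16), so the first above is n = 4, value 16.

16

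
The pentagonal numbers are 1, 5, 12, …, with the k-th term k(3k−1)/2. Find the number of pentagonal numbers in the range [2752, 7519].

The n-th pentagonal number is n(3n−1)/2.
Smallest index with value ≥ 2752: n = 43 (giving 2752).
Largest index with value ≤ 7519: n = 70 (giving 7315).
Indices 43 through 70: 28 terms.

28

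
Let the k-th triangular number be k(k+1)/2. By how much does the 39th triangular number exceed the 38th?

Consecutive triangular numbers differ by n: T_{39} − T_{38} = 39.

39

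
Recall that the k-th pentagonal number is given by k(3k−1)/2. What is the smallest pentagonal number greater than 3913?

Solve n(3n−1)/2 > 3913 for integer n.
The largest n with value ≤ 3913 is 51 (since 3876 ≤ 3913 < 4030), so the first above is n = 52, value 4030.

4030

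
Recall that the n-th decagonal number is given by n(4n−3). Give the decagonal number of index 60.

60·(4·60 − 3) = 60·237 = 14220.

14220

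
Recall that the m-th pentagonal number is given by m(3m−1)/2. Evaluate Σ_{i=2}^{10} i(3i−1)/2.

Σ i(3i−1)/2 = (3Σi² − Σi) / 2 over i = 2..10.
Σi = 55 − 1 = 54 and Σi² = 385 − 1 = 384.
(3·384 − 1·54) / 2 = 1098/2 = 549.

549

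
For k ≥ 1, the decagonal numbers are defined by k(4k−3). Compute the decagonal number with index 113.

50737

The 113th decagonal number is n(4n−3) with n = 113.
113·(4·113 − 3) = 113·449 = 50737.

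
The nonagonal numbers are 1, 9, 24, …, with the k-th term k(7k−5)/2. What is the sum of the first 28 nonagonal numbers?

25984

Σ i(7i−5)/2 = (7Σi² − 5Σi) / 2 over i = 1..28.
Σi = 406 and Σi² = 7714.
(7·7714 − 5·406) / 2 = 51968/2 = 25984.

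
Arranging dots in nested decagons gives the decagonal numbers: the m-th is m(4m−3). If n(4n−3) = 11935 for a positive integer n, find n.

Set n(4n−3) = 11935, giving 4n² − 3n − 11935 = 0.
The discriminant is 9 + 16·11935 = 190969, and √190969 = 437.
So n = (3 + 437) / 8 = 440/8 = 55.
Check: 55·(4·55 − 3) = 11935. ✓

55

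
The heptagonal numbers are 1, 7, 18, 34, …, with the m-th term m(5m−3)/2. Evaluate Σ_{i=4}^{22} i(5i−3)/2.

9082

Σ i(5i−3)/2 = (5Σi² − 3Σi) / 2 over i = 4..22.
Σi = 253 − 6 = 247 and Σi² = 3795 − 14 = 3781.
(5·3781 − 3·247) / 2 = 18164/2 = 9082.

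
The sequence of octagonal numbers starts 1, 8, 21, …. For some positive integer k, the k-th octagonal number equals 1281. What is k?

Set n(3n−2) = 1281, giving 3n² − 2n − 1281 = 0.
The discriminant is 4 + 12·1281 = 15376, and √15376 = 124.
So n = (2 + 124) / 6 = 126/6 = 21.

21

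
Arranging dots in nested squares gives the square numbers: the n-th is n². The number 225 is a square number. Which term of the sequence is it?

15

We need n² = 225, so n = √225 = 15.
Check: 15² = 225. ✓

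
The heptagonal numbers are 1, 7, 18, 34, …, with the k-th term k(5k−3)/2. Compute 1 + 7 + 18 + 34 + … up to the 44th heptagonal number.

71940

Σ i(5i−3)/2 = (5Σi² − 3Σi) / 2 over i = 1..44.
Σi = 990 and Σi² = 29370.
(5·29370 − 3·990) / 2 = 143880/2 = 71940.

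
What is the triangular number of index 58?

1711

58·59/2 = 3422/2 = 1711.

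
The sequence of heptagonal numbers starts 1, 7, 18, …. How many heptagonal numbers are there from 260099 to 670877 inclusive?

The n-th heptagonal number is n(5n−3)/2.
Smallest index with value ≥ 260099: n = 323 (giving 260338).
Largest index with value ≤ 670877: n = 518 (giving 670033).
Indices 323 through 518: 196 terms.

196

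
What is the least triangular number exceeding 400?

406

Solve n(n+1)/2 > 400 for integer n.
The largest n with value ≤ 400 is 27 (since 378 ≤ 400 < 406), so the first above is n = 28, value 406.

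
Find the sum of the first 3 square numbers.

14

Σ_{i=1}^{3} i² = 3·4·7/6 = 14.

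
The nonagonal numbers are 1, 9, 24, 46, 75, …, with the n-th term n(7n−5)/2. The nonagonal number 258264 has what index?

Set n(7n−5)/2 = 258264, giving 7n² − 5n − 516528 = 0.
The discriminant is 25 + 56·258264 = 14462809, and √14462809 = 3803.
So n = (5 + 3803) / 14 = 3808/14 = 272.

272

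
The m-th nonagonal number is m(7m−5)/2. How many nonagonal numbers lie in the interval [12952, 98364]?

107

The n-th nonagonal number is n(7n−5)/2.
Smallest index with value ≥ 12952: n = 62 (giving 13299).
Largest index with value ≤ 98364: n = 168 (giving 98364).
Indices 62 through 168: 107 terms.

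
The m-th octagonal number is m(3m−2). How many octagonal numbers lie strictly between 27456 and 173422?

The n-th octagonal number is n(3n−2).
Smallest index with value > 27456: n = 97 (giving 28033).
Largest index with value < 173422: n = 240 (giving 172320).
Indices 97 through 240: 144 terms.

144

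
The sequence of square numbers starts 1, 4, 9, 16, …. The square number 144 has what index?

12

We need n² = 144, so n = √144 = 12.
Check: 12² = 144. ✓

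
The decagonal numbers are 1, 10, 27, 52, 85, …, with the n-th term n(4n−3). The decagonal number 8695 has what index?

Set n(4n−3) = 8695, giving 4n² − 3n − 8695 = 0.
The discriminant is 9 + 16·8695 = 139129, and √139129 = 373.
So n = (3 + 373) / 8 = 376/8 = 47.

47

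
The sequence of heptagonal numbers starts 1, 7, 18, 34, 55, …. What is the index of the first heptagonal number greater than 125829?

225

Solve n(5n−3)/2 > 125829 for integer n.
The largest n with value ≤ 125829 is 224 (since 125104 ≤ 125829 < 126225), so the first above is n = 225, value 126225.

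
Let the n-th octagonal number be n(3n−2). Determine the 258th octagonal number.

258·(3·258 − 2) = 258·772 = 199176.

199176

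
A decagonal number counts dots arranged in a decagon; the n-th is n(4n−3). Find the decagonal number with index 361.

The 361st decagonal number is n(4n−3) with n = 361.
361·(4·361 − 3) = 361·1441 = 520201.

520201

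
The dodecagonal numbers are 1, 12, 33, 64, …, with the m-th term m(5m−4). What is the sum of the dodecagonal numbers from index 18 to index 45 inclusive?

144522

Σ i(5i−4) = 5Σi² − 4Σi over i = 18..45.
Σi = 1035 − 153 = 882 and Σi² = 31395 − 1785 = 29610.
5·29610 − 4·882 = 144522.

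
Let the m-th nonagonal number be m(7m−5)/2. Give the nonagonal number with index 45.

6975

The 45th nonagonal number is n(7n−5)/2 with n = 45.
45·(7·45 − 5)/2 = 45·310/2 = 45·155 = 6975.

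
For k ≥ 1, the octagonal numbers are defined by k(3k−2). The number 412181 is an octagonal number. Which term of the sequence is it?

Set n(3n−2) = 412181, giving 3n² − 2n − 412181 = 0.
The discriminant is 4 + 12·412181 = 4946176, and √4946176 = 2224.
So n = (2 + 2224) / 6 = 2226/6 = 371.

371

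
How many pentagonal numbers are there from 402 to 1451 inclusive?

15

The n-th pentagonal number is n(3n−1)/2.
Smallest index with value ≥ 402: n = 17 (giving 425).
Largest index with value ≤ 1451: n = 31 (giving 1426).
Indices 17 through 31: 15 terms.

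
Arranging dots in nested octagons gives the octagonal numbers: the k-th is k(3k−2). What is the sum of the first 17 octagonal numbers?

Σ i(3i−2) = 3Σi² − 2Σi over i = 1..17.
Σi = 153 and Σi² = 1785.
3·1785 − 2·153 = 5049.

5049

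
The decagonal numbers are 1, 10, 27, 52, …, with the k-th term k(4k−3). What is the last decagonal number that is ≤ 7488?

7267

Solve n(4n−3) ≤ 7488 for integer n.
n = 43 gives 7267 ≤ 7488, while n = 44 gives 7612 > 7488; so the answer is 7267.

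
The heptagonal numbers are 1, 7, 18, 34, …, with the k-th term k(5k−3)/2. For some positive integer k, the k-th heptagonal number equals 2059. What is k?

29

Set n(5n−3)/2 = 2059, giving 5n² − 3n − 4118 = 0.
The discriminant is 9 + 40·2059 = 82369, and √82369 = 287.
So n = (3 + 287) / 10 = 290/10 = 29.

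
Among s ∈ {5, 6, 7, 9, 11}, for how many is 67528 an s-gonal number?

1

s = 5: P(5, 212) = 67310 and P(5, 213) = 67947; 67528 is not s-gonal.
s = 6: P(6, 184) = 67528. ✓
s = 7: P(7, 164) = 66994 and P(7, 165) = 67815; 67528 is not s-gonal.
s = 9: P(9, 139) = 67276 and P(9, 140) = 68250; 67528 is not s-gonal.
s = 11: P(11, 122) = 66551 and P(11, 123) = 67650; 67528 is not s-gonal.
Hits: s ∈ {6} → 1.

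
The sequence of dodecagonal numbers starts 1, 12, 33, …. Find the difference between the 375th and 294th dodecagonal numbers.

375·(5·375 − 4) = 701625 and 294·(5·294 − 4) = 431004.
Difference: 701625 − 431004 = 270621.

270621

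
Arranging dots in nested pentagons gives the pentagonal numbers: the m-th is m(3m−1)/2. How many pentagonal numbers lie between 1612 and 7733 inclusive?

39

The n-th pentagonal number is n(3n−1)/2.
Smallest index with value ≥ 1612: n = 33 (giving 1617).
Largest index with value ≤ 7733: n = 71 (giving 7526).
Indices 33 through 71: 39 terms.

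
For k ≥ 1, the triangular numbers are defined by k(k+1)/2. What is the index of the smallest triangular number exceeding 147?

17

Solve n(n+1)/2 > 147 for integer n.
The largest n with value ≤ 147 is 16 (since 136 ≤ 147 < 153), so the first above is n = 17, value 153.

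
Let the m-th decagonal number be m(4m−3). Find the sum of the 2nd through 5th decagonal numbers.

Σ i(4i−3) = 4Σi² − 3Σi over i = 2..5.
Σi = 15 − 1 = 14 and Σi² = 55 − 1 = 54.
4·54 − 3·14 = 174.

174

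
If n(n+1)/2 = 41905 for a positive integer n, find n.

289

Set n(n+1)/2 = 41905, giving n² + n − 83810 = 0.
The discriminant is 1 + 8·41905 = 335241, and √335241 = 579.
So n = (-1 + 579) / 2 = 578/2 = 289.
Check: 289·290/2 = 41905. ✓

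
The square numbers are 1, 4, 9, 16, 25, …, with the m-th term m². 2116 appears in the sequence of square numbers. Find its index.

We need n² = 2116, so n = √2116 = 46.

46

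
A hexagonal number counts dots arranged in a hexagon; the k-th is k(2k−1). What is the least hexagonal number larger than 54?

66

Solve n(2n−1) > 54 for integer n.
The largest n with value ≤ 54 is 5 (since 45 ≤ 54 < 66), so the first above is n = 6, value 66.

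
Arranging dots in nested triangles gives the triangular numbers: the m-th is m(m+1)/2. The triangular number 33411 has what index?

258

Set n(n+1)/2 = 33411, giving n² + n − 66822 = 0.
The discriminant is 1 + 8·33411 = 267289, and √267289 = 517.
So n = (-1 + 517) / 2 = 516/2 = 258.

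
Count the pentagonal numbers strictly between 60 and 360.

The n-th pentagonal number is n(3n−1)/2.
Smallest index with value > 60: n = 7 (giving 70).
Largest index with value < 360: n = 15 (giving 330).
Indices 7 through 15: 9 terms.

9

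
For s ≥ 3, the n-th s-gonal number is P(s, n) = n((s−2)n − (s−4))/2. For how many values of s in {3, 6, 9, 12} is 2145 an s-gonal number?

2

s = 3: P(3, 65) = 2145. ✓
s = 6: P(6, 33) = 2145. ✓
s = 9: P(9, 25) = 2125 and P(9, 26) = 2301; 2145 is not s-gonal.
s = 12: P(12, 21) = 2121 and P(12, 22) = 2332; 2145 is not s-gonal.
Hits: s ∈ {3, 6} → 2.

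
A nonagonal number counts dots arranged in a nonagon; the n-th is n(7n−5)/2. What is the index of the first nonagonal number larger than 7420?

Solve n(7n−5)/2 > 7420 for integer n.
The largest n with value ≤ 7420 is 46 (since 7291 ≤ 7420 < 7614), so the first above is n = 47, value 7614.

47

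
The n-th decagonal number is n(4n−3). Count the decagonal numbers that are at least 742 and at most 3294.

The n-th decagonal number is n(4n−3).
Smallest index with value ≥ 742: n = 14 (giving 742).
Largest index with value ≤ 3294: n = 29 (giving 3277).
Indices 14 through 29: 16 terms.

16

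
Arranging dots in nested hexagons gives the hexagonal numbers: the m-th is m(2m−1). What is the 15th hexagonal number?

The 15th hexagonal number is n(2n−1) with n = 15.
15·(2·15 − 1) = 15·29 = 435.

435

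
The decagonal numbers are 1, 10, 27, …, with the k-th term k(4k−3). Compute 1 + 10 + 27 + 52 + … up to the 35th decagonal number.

57750

Σ i(4i−3) = 4Σi² − 3Σi over i = 1..35.
Σi = 630 and Σi² = 14910.
4·14910 − 3·630 = 57750.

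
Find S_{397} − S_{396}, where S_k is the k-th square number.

n² − (n−1)² = 2n − 1, so 397² − 396² = 2·397 − 1 = 793.

793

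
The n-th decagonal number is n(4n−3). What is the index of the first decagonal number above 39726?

101

Solve n(4n−3) > 39726 for integer n.
The largest n with value ≤ 39726 is 100 (since 39700 ≤ 39726 < 40501), so the first above is n = 101, value 40501.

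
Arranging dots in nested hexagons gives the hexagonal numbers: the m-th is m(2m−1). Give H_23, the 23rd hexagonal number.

23·(2·23 − 1) = 23·45 = 1035.

1035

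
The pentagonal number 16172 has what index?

Set n(3n−1)/2 = 16172, giving 3n² − n − 32344 = 0.
So n = (1 + 623) / 6 = 624/6 = 104.
Check: 104·(3·104 − 1)/2 = 16172. ✓

104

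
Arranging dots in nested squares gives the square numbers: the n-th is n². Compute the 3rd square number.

9

The 3rd square number is n² with n = 3.
3² = 9.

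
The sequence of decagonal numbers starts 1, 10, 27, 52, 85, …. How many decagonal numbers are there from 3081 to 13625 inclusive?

The n-th decagonal number is n(4n−3).
Smallest index with value ≥ 3081: n = 29 (giving 3277).
Largest index with value ≤ 13625: n = 58 (giving 13282).
Indices 29 through 58: 30 terms.

30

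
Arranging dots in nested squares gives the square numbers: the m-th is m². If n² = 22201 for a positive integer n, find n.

149

We need n² = 22201, so n = √22201 = 149.
Check: 149² = 22201. ✓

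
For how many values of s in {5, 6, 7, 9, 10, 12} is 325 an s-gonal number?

s = 5: P(5, 14) = 287 and P(5, 15) = 330; 325 is not s-gonal.
s = 6: P(6, 13) = 325. ✓
s = 7: P(7, 11) = 286 and P(7, 12) = 342; 325 is not s-gonal.
s = 9: P(9, 10) = 325. ✓
s = 10: P(10, 9) = 297 and P(10, 10) = 370; 325 is not s-gonal.
s = 12: P(12, 8) = 288 and P(12, 9) = 369; 325 is not s-gonal.
Hits: s ∈ {6, 9} → 2.

2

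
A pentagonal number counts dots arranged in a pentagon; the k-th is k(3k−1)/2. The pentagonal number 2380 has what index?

Set n(3n−1)/2 = 2380, giving 3n² − n − 4760 = 0.
The discriminant is 1 + 24·2380 = 57121, and √57121 = 239.
So n = (1 + 239) / 6 = 240/6 = 40.

40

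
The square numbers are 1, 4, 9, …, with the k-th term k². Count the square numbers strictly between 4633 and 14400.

The n-th square number is n².
Smallest index with value > 4633: n = 69 (giving 4761).
Largest index with value < 14400: n = 119 (giving 14161).
Indices 69 through 119: 51 terms.

51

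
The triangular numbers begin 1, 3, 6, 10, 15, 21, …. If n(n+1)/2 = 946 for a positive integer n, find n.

43

Set n(n+1)/2 = 946, giving n² + n − 1892 = 0.
The discriminant is 1 + 8·946 = 7569, and √7569 = 87.
So n = (-1 + 87) / 2 = 86/2 = 43.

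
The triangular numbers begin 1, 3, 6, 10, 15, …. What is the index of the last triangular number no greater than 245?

21

Solve n(n+1)/2 ≤ 245 for integer n.
n = 21 gives 231 ≤ 245, while n = 22 gives 253 > 245; so the answer is index 21.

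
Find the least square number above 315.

Solve n² > 315 for integer n.
The largest n with value ≤ 315 is 17 (since 289 ≤ 315 < 324), so the first above is n = 18, value 324.

324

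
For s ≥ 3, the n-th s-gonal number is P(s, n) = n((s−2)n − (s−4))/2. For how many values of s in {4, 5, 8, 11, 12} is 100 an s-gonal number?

s = 4: P(4, 10) = 100. ✓
s = 5: P(5, 8) = 92 and P(5, 9) = 117; 100 is not s-gonal.
s = 8: P(8, 6) = 96 and P(8, 7) = 133; 100 is not s-gonal.
s = 11: P(11, 5) = 95 and P(11, 6) = 141; 100 is not s-gonal.
s = 12: P(12, 4) = 64 and P(12, 5) = 105; 100 is not s-gonal.
Hits: s ∈ {4} → 1.

1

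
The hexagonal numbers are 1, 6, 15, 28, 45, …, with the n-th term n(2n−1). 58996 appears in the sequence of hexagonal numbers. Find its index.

172

Set n(2n−1) = 58996, giving 2n² − n − 58996 = 0.
The discriminant is 1 + 8·58996 = 471969, and √471969 = 687.
So n = (1 + 687) / 4 = 688/4 = 172.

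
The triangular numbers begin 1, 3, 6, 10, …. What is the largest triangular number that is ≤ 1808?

Solve n(n+1)/2 ≤ 1808 for integer n.
n = 59 gives 1770 ≤ 1808, while n = 60 gives 1830 > 1808; so the answer is 1770.

1770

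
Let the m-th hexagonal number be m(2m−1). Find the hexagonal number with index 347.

240471

The 347th hexagonal number is n(2n−1) with n = 347.
347·(2·347 − 1) = 347·693 = 240471.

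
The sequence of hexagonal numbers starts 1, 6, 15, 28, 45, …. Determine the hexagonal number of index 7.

7·(2·7 − 1) = 7·13 = 91.

91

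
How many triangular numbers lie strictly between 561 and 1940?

28

The n-th triangular number is n(n+1)/2.
Smallest index with value > 561: n = 34 (giving 595).
Largest index with value < 1940: n = 61 (giving 1891).
Indices 34 through 61: 28 terms.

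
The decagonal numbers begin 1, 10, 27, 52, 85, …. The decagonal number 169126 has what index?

206

Set n(4n−3) = 169126, giving 4n² − 3n − 169126 = 0.
The discriminant is 9 + 16·169126 = 2706025, and √2706025 = 1645.
So n = (3 + 1645) / 8 = 1648/8 = 206.
Check: 206·(4·206 − 3) = 169126. ✓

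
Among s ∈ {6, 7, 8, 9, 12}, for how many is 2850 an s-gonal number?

s = 6: P(6, 38) = 2850. ✓
s = 7: P(7, 34) = 2839 and P(7, 35) = 3010; 2850 is not s-gonal.
s = 8: P(8, 31) = 2821 and P(8, 32) = 3008; 2850 is not s-gonal.
s = 9: P(9, 28) = 2674 and P(9, 29) = 2871; 2850 is not s-gonal.
s = 12: P(12, 24) = 2784 and P(12, 25) = 3025; 2850 is not s-gonal.
Hits: s ∈ {6} → 1.

1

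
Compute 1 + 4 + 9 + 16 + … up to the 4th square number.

30

Σ_{i=1}^{4} i² = 4·5·9/6 = 30.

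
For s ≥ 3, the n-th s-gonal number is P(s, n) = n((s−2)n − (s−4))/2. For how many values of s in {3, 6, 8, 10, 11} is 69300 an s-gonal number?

1

s = 3: P(3, 371) = 69006 and P(3, 372) = 69378; 69300 is not s-gonal.
s = 6: P(6, 186) = 69006 and P(6, 187) = 69751; 69300 is not s-gonal.
s = 8: P(8, 152) = 69008 and P(8, 153) = 69921; 69300 is not s-gonal.
s = 10: P(10, 132) = 69300. ✓
s = 11: P(11, 124) = 68758 and P(11, 125) = 69875; 69300 is not s-gonal.
Hits: s ∈ {10} → 1.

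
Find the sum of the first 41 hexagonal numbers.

Σ i(2i−1) = 2Σi² − Σi over i = 1..41.
Σi = 861 and Σi² = 23821.
2·23821 − 1·861 = 46781.

46781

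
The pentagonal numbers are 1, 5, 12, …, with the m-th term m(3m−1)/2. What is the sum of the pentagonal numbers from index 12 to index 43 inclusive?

Σ i(3i−1)/2 = (3Σi² − Σi) / 2 over i = 12..43.
Σi = 946 − 66 = 880 and Σi² = 27434 − 506 = 26928.
(3·26928 − 1·880) / 2 = 79904/2 = 39952.

39952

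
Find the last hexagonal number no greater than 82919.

82215

Solve n(2n−1) ≤ 82919 for integer n.
n = 203 gives 82215 ≤ 82919, while n = 204 gives 83028 > 82919; so the answer is 82215.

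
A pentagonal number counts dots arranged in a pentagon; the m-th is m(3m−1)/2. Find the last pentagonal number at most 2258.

2147

Solve n(3n−1)/2 ≤ 2258 for integer n.
n = 38 gives 2147 ≤ 2258, while n = 39 gives 2262 > 2258; so the answer is 2147.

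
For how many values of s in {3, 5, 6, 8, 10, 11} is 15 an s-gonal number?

2

s = 3: P(3, 5) = 15. ✓
s = 5: P(5, 3) = 12 and P(5, 4) = 22; 15 is not s-gonal.
s = 6: P(6, 3) = 15. ✓
s = 8: P(8, 2) = 8 and P(8, 3) = 21; 15 is not s-gonal.
s = 10: P(10, 2) = 10 and P(10, 3) = 27; 15 is not s-gonal.
s = 11: P(11, 2) = 11 and P(11, 3) = 30; 15 is not s-gonal.
Hits: s ∈ {3, 6} → 2.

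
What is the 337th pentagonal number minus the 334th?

3018

337·(3·337 − 1)/2 = 170185 and 334·(3·334 − 1)/2 = 167167.
Difference: 170185 − 167167 = 3018.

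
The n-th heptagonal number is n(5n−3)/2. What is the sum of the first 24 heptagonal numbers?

11800

Σ i(5i−3)/2 = (5Σi² − 3Σi) / 2 over i = 1..24.
Σi = 300 and Σi² = 4900.
(5·4900 − 3·300) / 2 = 23600/2 = 11800.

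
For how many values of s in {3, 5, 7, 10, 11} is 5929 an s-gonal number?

s = 3: P(3, 108) = 5886 and P(3, 109) = 5995; 5929 is not s-gonal.
s = 5: P(5, 63) = 5922 and P(5, 64) = 6112; 5929 is not s-gonal.
s = 7: P(7, 49) = 5929. ✓
s = 10: P(10, 38) = 5662 and P(10, 39) = 5967; 5929 is not s-gonal.
s = 11: P(11, 36) = 5706 and P(11, 37) = 6031; 5929 is not s-gonal.
Hits: s ∈ {7} → 1.

1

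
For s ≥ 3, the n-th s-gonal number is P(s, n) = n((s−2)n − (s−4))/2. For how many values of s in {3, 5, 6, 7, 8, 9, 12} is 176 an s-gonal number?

2

s = 3: P(3, 18) = 171 and P(3, 19) = 190; 176 is not s-gonal.
s = 5: P(5, 11) = 176. ✓
s = 6: P(6, 9) = 153 and P(6, 10) = 190; 176 is not s-gonal.
s = 7: P(7, 8) = 148 and P(7, 9) = 189; 176 is not s-gonal.
s = 8: P(8, 8) = 176. ✓
s = 9: P(9, 7) = 154 and P(9, 8) = 204; 176 is not s-gonal.
s = 12: P(12, 6) = 156 and P(12, 7) = 217; 176 is not s-gonal.
Hits: s ∈ {5, 8} → 2.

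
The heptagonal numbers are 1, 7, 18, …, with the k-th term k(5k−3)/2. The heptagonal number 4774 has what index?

Set n(5n−3)/2 = 4774, giving 5n² − 3n − 9548 = 0.
So n = (3 + 437) / 10 = 440/10 = 44.
Check: 44·(5·44 − 3)/2 = 4774. ✓

44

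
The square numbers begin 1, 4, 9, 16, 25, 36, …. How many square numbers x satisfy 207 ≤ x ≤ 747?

The n-th square number is n².
Smallest index with value ≥ 207: n = 15 (giving 225).
Largest index with value ≤ 747: n = 27 (giving 729).
Indices 15 through 27: 13 terms.

13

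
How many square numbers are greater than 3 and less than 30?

4

The n-th square number is n².
Smallest index with value > 3: n = 2 (giving 4).
Largest index with value < 30: n = 5 (giving 25).
Indices 2 through 5: 4 terms.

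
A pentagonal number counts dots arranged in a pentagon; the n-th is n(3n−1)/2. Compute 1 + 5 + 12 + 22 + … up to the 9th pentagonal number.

405

Σ i(3i−1)/2 = (3Σi² − Σi) / 2 over i = 1..9.
Σi = 45 and Σi² = 285.
(3·285 − 1·45) / 2 = 810/2 = 405.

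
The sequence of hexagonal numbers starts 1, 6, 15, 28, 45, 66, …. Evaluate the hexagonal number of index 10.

190

The 10th hexagonal number is n(2n−1) with n = 10.
10·(2·10 − 1) = 10·19 = 190.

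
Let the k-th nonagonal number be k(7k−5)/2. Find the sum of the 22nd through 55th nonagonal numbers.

184569

Σ i(7i−5)/2 = (7Σi² − 5Σi) / 2 over i = 22..55.
Σi = 1540 − 231 = 1309 and Σi² = 56980 − 3311 = 53669.
(7·53669 − 5·1309) / 2 = 369138/2 = 184569.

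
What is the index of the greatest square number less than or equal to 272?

16

Solve n² ≤ 272 for integer n.
n = 16 gives 256 ≤ 272, while n = 17 gives 289 > 272; so the answer is index 16.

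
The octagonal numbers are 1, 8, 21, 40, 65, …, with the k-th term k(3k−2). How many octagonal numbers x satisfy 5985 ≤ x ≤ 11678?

The n-th octagonal number is n(3n−2).
Smallest index with value ≥ 5985: n = 45 (giving 5985).
Largest index with value ≤ 11678: n = 62 (giving 11408).
Indices 45 through 62: 18 terms.

18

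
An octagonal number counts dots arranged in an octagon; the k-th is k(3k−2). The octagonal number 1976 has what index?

26

Set n(3n−2) = 1976, giving 3n² − 2n − 1976 = 0.
The discriminant is 4 + 12·1976 = 23716, and √23716 = 154.
So n = (2 + 154) / 6 = 156/6 = 26.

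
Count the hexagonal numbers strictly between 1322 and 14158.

The n-th hexagonal number is n(2n−1).
Smallest index with value > 1322: n = 26 (giving 1326).
Largest index with value < 14158: n = 84 (giving 14028).
Indices 26 through 84: 59 terms.

59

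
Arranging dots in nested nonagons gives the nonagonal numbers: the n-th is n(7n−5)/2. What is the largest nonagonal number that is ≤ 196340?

Solve n(7n−5)/2 ≤ 196340 for integer n.
n = 237 gives 195999 ≤ 196340, while n = 238 gives 197659 > 196340; so the answer is 195999.

195999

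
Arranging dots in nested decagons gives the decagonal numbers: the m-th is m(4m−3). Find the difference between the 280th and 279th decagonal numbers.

Consecutive decagonal numbers differ by 8n − 7: here 8·280 − 7 = 2233.

2233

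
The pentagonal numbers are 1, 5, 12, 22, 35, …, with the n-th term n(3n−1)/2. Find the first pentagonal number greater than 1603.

1617

Solve n(3n−1)/2 > 1603 for integer n.
The largest n with value ≤ 1603 is 32 (since 1520 ≤ 1603 < 1617), so the first above is n = 33, value 1617.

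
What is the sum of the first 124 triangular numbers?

Σ i(i+1)/2 = (Σi² + Σi) / 2 over i = 1..124.
Σi = 7750 and Σi² = 643250.
(1·643250 + 1·7750) / 2 = 651000/2 = 325500.

325500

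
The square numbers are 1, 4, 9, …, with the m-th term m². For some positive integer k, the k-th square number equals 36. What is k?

6

We need n² = 36, so n = √36 = 6.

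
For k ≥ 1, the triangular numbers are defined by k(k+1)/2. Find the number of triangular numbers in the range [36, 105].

7

The n-th triangular number is n(n+1)/2.
Smallest index with value ≥ 36: n = 8 (giving 36).
Largest index with value ≤ 105: n = 14 (giving 105).
Indices 8 through 14: 7 terms.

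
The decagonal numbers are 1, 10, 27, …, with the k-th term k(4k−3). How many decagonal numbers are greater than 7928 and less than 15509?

The n-th decagonal number is n(4n−3).
Smallest index with value > 7928: n = 45 (giving 7965).
Largest index with value < 15509: n = 62 (giving 15190).
Indices 45 through 62: 18 terms.

18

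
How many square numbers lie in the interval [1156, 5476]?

The n-th square number is n².
Smallest index with value ≥ 1156: n = 34 (giving 1156).
Largest index with value ≤ 5476: n = 74 (giving 5476).
Indices 34 through 74: 41 terms.

41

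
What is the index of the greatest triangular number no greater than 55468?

Solve n(n+1)/2 ≤ 55468 for integer n.
n = 332 gives 55278 ≤ 55468, while n = 333 gives 55611 > 55468; so the answer is index 332.

332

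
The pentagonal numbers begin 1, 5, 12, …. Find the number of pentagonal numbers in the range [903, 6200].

The n-th pentagonal number is n(3n−1)/2.
Smallest index with value ≥ 903: n = 25 (giving 925).
Largest index with value ≤ 6200: n = 64 (giving 6112).
Indices 25 through 64: 40 terms.

40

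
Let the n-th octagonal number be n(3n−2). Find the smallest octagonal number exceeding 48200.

Solve n(3n−2) > 48200 for integer n.
The largest n with value ≤ 48200 is 127 (since 48133 ≤ 48200 < 48896), so the first above is n = 128, value 48896.

48896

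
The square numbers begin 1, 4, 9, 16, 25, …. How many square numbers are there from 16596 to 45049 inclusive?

The n-th square number is n².
Smallest index with value ≥ 16596: n = 129 (giving 16641).
Largest index with value ≤ 45049: n = 212 (giving 44944).
Indices 129 through 212: 84 terms.

84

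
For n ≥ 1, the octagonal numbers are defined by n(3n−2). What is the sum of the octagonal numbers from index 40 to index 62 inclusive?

180159

Σ i(3i−2) = 3Σi² − 2Σi over i = 40..62.
Σi = 1953 − 780 = 1173 and Σi² = 81375 − 20540 = 60835.
3·60835 − 2·1173 = 180159.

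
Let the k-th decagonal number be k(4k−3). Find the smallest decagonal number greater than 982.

Solve n(4n−3) > 982 for integer n.
The largest n with value ≤ 982 is 16 (since 976 ≤ 982 < 1105), so the first above is n = 17, value 1105.

1105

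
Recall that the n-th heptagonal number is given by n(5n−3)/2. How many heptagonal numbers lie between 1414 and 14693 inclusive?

52

The n-th heptagonal number is n(5n−3)/2.
Smallest index with value ≥ 1414: n = 25 (giving 1525).
Largest index with value ≤ 14693: n = 76 (giving 14326).
Indices 25 through 76: 52 terms.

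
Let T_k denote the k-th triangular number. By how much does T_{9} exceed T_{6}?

9·10/2 = 45 and 6·7/2 = 21.
Difference: 45 − 21 = 24.

24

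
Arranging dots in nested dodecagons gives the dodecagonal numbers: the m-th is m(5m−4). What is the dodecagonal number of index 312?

The 312th dodecagonal number is n(5n−4) with n = 312.
312·(5·312 − 4) = 312·1556 = 485472.

485472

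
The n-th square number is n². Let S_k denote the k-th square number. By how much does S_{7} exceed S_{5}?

7² = 49 and 5² = 25.
Difference: 49 − 25 = 24.

24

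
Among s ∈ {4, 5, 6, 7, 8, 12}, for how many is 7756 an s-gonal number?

s = 4: P(4, 88) = 7744 and P(4, 89) = 7921; 7756 is not s-gonal.
s = 5: P(5, 72) = 7740 and P(5, 73) = 7957; 7756 is not s-gonal.
s = 6: P(6, 62) = 7626 and P(6, 63) = 7875; 7756 is not s-gonal.
s = 7: P(7, 56) = 7756. ✓
s = 8: P(8, 51) = 7701 and P(8, 52) = 8008; 7756 is not s-gonal.
s = 12: P(12, 39) = 7449 and P(12, 40) = 7840; 7756 is not s-gonal.
Hits: s ∈ {7} → 1.

1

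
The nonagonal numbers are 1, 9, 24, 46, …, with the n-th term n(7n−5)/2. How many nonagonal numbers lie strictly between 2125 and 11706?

The n-th nonagonal number is n(7n−5)/2.
Smallest index with value > 2125: n = 26 (giving 2301).
Largest index with value < 11706: n = 58 (giving 11629).
Indices 26 through 58: 33 terms.

33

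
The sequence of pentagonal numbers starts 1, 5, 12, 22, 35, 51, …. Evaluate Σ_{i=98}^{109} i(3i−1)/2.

Σ i(3i−1)/2 = (3Σi² − Σi) / 2 over i = 98..109.
Σi = 5995 − 4753 = 1242 and Σi² = 437635 − 308945 = 128690.
(3·128690 − 1·1242) / 2 = 384828/2 = 192414.

192414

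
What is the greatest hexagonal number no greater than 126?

120

Solve n(2n−1) ≤ 126 for integer n.
n = 8 gives 120 ≤ 126, while n = 9 gives 153 > 126; so the answer is 120.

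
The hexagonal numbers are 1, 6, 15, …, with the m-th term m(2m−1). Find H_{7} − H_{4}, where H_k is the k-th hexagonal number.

63

7·(2·7 − 1) = 91 and 4·(2·4 − 1) = 28.
Difference: 91 − 28 = 63.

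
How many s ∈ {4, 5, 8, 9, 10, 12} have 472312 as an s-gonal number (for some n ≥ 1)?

s = 4: P(4, 687) = 471969 and P(4, 688) = 473344; 472312 is not s-gonal.
s = 5: P(5, 561) = 471801 and P(5, 562) = 473485; 472312 is not s-gonal.
s = 8: P(8, 397) = 472033 and P(8, 398) = 474416; 472312 is not s-gonal.
s = 9: P(9, 367) = 470494 and P(9, 368) = 473064; 472312 is not s-gonal.
s = 10: P(10, 344) = 472312. ✓
s = 12: P(12, 307) = 470017 and P(12, 308) = 473088; 472312 is not s-gonal.
Hits: s ∈ {10} → 1.

1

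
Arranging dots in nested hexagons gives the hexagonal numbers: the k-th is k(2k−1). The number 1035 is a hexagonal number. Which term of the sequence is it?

Set n(2n−1) = 1035, giving 2n² − n − 1035 = 0.
So n = (1 + 91) / 4 = 92/4 = 23.
Check: 23·(2·23 − 1) = 1035. ✓

23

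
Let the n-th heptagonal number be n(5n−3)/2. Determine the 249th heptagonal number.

The 249th heptagonal number is n(5n−3)/2 with n = 249.
249·(5·249 − 3)/2 = 249·1242/2 = 249·621 = 154629.

154629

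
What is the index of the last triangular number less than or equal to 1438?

53

Solve n(n+1)/2 ≤ 1438 for integer n.
n = 53 gives 1431 ≤ 1438, while n = 54 gives 1485 > 1438; so the answer is index 53.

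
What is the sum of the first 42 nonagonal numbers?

Σ i(7i−5)/2 = (7Σi² − 5Σi) / 2 over i = 1..42.
Σi = 903 and Σi² = 25585.
(7·25585 − 5·903) / 2 = 174580/2 = 87290.

87290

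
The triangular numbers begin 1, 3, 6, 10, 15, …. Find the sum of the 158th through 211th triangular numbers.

930627

Σ i(i+1)/2 = (Σi² + Σi) / 2 over i = 158..211.
Σi = 22366 − 12403 = 9963 and Σi² = 3153606 − 1302315 = 1851291.
(1·1851291 + 1·9963) / 2 = 1861254/2 = 930627.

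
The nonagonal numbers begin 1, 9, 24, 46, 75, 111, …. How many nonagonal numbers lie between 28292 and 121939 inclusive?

The n-th nonagonal number is n(7n−5)/2.
Smallest index with value ≥ 28292: n = 91 (giving 28756).
Largest index with value ≤ 121939: n = 187 (giving 121924).
Indices 91 through 187: 97 terms.

97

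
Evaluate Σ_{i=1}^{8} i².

Σ_{i=1}^{8} i² = 8·9·17/6 = 204.

204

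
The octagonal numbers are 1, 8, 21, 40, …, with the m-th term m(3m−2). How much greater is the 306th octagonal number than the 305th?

1831

Consecutive octagonal numbers differ by 6n − 5: here 6·306 − 5 = 1831.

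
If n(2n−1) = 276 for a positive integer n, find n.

12

Set n(2n−1) = 276, giving 2n² − n − 276 = 0.
The discriminant is 1 + 8·276 = 2209, and √2209 = 47.
So n = (1 + 47) / 4 = 48/4 = 12.
Check: 12·(2·12 − 1) = 276. ✓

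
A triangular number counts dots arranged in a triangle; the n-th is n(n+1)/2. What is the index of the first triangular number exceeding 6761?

Solve n(n+1)/2 > 6761 for integer n.
The largest n with value ≤ 6761 is 115 (since 6670 ≤ 6761 < 6786), so the first above is n = 116, value 6786.

116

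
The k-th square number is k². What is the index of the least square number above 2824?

54

Solve n² > 2824 for integer n.
The largest n with value ≤ 2824 is 53 (since 2809 ≤ 2824 < 2916), so the first above is n = 54, value 2916.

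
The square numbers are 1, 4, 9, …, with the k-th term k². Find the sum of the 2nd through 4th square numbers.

29

Σ_{i=2}^{4} i² = 30 − 1 = 29.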